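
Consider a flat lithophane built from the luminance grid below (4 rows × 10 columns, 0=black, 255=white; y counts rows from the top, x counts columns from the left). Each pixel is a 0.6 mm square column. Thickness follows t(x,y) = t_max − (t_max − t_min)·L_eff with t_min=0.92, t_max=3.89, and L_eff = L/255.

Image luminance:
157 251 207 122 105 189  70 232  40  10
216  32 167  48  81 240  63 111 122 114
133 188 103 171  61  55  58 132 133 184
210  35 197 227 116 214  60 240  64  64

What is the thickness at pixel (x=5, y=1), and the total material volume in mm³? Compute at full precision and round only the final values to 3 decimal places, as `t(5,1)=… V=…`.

span = t_max - t_min = 3.89 - 0.92 = 2.970
L(5,1) = 240, L_eff = 240/255 = 0.941176
t(5,1) = 3.89 - 2.970·0.941176 = 1.095
Σt over all 4·10 pixels = 402811/4250 ≈ 94.7790588
V = pitch²·Σt = 0.6²·402811/4250 = 34.120

t(5,1)=1.095 V=34.120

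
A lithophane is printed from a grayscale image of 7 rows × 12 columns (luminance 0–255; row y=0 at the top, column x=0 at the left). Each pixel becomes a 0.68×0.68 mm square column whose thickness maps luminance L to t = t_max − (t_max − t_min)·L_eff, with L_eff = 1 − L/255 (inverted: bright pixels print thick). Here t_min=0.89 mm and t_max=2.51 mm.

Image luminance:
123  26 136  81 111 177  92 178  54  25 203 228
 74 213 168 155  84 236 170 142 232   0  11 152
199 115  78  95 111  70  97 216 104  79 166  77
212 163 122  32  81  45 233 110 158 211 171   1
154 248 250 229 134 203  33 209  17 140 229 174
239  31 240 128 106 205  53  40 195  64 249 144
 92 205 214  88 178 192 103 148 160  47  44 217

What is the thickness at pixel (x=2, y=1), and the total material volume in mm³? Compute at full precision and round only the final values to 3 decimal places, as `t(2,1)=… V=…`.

span = t_max - t_min = 2.51 - 0.89 = 1.620
L(2,1) = 168, L_eff = 1 - 168/255 = 0.341176 (inverted)
t(2,1) = 2.51 - 1.620·0.341176 = 1.957
Σt over all 7·12 pixels = 626043/4250 ≈ 147.3042353
V = pitch²·Σt = 0.68²·626043/4250 = 68.113

t(2,1)=1.957 V=68.113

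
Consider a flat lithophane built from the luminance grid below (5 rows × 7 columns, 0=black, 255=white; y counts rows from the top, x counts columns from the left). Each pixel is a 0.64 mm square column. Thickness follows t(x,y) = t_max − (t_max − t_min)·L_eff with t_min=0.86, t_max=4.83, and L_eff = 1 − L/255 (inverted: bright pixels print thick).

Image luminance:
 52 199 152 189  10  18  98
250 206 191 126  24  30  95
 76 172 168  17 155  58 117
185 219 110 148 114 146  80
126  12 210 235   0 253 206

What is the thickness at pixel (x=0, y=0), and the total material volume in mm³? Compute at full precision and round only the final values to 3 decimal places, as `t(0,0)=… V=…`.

span = t_max - t_min = 4.83 - 0.86 = 3.970
L(0,0) = 52, L_eff = 1 - 52/255 = 0.796078 (inverted)
t(0,0) = 4.83 - 3.970·0.796078 = 1.670
Σt over all 5·7 pixels = 2533009/25500 ≈ 99.3336863
V = pitch²·Σt = 0.64²·2533009/25500 = 40.687

t(0,0)=1.670 V=40.687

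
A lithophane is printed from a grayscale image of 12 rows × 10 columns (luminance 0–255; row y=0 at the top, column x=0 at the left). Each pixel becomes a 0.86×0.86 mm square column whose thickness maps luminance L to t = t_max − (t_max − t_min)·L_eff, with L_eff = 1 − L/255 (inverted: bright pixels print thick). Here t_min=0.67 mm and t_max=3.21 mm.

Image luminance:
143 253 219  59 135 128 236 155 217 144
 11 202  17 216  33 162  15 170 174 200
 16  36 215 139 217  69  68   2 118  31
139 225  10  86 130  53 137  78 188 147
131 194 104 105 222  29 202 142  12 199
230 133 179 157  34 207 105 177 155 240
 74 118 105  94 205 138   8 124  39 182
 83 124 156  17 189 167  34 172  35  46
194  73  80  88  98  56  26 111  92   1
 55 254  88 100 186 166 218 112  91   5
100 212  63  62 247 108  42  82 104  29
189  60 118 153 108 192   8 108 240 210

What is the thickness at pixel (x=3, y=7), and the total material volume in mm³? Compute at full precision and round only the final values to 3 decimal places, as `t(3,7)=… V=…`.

t(3,7)=0.839 V=166.941

span = t_max - t_min = 3.21 - 0.67 = 2.540
L(3,7) = 17, L_eff = 1 - 17/255 = 0.933333 (inverted)
t(3,7) = 3.21 - 2.540·0.933333 = 0.839
Σt over all 12·10 pixels = 959301/4250 ≈ 225.7178824
V = pitch²·Σt = 0.86²·959301/4250 = 166.941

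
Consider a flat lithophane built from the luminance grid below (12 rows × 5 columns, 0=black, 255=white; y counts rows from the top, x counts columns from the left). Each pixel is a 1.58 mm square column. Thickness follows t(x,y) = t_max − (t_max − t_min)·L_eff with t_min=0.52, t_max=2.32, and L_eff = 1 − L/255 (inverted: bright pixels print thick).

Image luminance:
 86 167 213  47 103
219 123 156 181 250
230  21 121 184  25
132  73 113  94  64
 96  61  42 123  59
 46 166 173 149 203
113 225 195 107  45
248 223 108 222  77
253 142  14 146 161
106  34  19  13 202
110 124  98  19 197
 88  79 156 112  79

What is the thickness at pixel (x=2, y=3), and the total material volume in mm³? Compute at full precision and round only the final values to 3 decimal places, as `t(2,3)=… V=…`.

span = t_max - t_min = 2.32 - 0.52 = 1.800
L(2,3) = 113, L_eff = 1 - 113/255 = 0.556863 (inverted)
t(2,3) = 2.32 - 1.800·0.556863 = 1.318
Σt over all 12·5 pixels = 7113/85 ≈ 83.6823529
V = pitch²·Σt = 1.58²·7113/85 = 208.905

t(2,3)=1.318 V=208.905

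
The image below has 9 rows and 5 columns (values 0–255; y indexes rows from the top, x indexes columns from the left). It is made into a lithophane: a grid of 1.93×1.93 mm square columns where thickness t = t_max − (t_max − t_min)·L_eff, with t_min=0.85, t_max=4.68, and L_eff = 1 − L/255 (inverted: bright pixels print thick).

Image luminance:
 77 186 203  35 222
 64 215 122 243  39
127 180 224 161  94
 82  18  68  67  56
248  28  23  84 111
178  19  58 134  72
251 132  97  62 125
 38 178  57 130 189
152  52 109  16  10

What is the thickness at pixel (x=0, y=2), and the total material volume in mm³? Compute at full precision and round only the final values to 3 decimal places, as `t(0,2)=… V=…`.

t(0,2)=2.757 V=424.224

span = t_max - t_min = 4.68 - 0.85 = 3.830
L(0,2) = 127, L_eff = 1 - 127/255 = 0.501961 (inverted)
t(0,2) = 4.68 - 3.830·0.501961 = 2.757
Σt over all 9·5 pixels = 2904163/25500 ≈ 113.8887451
V = pitch²·Σt = 1.93²·2904163/25500 = 424.224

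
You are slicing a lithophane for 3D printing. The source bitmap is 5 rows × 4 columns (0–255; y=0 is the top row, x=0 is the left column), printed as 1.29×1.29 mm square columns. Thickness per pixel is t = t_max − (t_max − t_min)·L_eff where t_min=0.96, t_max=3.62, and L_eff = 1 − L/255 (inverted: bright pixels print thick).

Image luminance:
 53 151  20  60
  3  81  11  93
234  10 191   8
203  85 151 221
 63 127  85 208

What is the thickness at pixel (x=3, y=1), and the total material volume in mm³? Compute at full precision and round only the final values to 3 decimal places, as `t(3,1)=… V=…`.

span = t_max - t_min = 3.62 - 0.96 = 2.660
L(3,1) = 93, L_eff = 1 - 93/255 = 0.635294 (inverted)
t(3,1) = 3.62 - 2.660·0.635294 = 1.930
Σt over all 5·4 pixels = 86419/2125 ≈ 40.6677647
V = pitch²·Σt = 1.29²·86419/2125 = 67.675

t(3,1)=1.930 V=67.675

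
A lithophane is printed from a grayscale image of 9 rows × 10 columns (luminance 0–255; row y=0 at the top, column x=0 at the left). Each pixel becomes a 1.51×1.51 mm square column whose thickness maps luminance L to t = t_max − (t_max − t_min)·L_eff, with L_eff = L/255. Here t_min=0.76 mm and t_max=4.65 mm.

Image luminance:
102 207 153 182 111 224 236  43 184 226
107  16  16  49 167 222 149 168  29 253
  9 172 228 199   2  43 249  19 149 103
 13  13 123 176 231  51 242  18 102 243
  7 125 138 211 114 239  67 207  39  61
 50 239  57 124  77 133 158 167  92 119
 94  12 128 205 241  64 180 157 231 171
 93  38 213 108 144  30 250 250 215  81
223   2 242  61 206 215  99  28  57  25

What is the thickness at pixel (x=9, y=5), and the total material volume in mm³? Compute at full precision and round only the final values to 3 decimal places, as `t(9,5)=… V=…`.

span = t_max - t_min = 4.65 - 0.76 = 3.890
L(9,5) = 119, L_eff = 119/255 = 0.466667
t(9,5) = 4.65 - 3.890·0.466667 = 2.835
Σt over all 9·10 pixels = 3057113/12750 ≈ 239.7735686
V = pitch²·Σt = 1.51²·3057113/12750 = 546.708

t(9,5)=2.835 V=546.708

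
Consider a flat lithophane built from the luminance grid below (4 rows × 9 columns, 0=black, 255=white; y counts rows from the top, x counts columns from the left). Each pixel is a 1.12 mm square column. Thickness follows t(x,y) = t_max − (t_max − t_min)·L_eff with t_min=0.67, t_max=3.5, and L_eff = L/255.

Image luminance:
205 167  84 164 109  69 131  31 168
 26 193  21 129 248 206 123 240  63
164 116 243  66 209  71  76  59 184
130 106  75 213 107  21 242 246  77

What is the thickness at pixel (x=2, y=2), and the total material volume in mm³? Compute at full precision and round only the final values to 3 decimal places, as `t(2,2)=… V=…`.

span = t_max - t_min = 3.5 - 0.67 = 2.830
L(2,2) = 243, L_eff = 243/255 = 0.952941
t(2,2) = 3.5 - 2.830·0.952941 = 0.803
Σt over all 4·9 pixels = 309949/4250 ≈ 72.9291765
V = pitch²·Σt = 1.12²·309949/4250 = 91.482

t(2,2)=0.803 V=91.482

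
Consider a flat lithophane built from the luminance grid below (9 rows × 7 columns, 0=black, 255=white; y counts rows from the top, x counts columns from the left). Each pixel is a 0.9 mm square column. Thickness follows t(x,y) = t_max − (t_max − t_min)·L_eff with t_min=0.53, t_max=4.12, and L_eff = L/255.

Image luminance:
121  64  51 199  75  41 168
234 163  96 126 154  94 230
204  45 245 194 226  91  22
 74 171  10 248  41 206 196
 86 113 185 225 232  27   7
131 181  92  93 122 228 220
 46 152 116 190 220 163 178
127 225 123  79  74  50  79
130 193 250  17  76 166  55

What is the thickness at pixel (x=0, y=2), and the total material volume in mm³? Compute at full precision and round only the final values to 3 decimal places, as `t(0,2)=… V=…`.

span = t_max - t_min = 4.12 - 0.53 = 3.590
L(0,2) = 204, L_eff = 204/255 = 0.800000
t(0,2) = 4.12 - 3.590·0.800000 = 1.248
Σt over all 9·7 pixels = 179441/1275 ≈ 140.7380392
V = pitch²·Σt = 0.9²·179441/1275 = 113.998

t(0,2)=1.248 V=113.998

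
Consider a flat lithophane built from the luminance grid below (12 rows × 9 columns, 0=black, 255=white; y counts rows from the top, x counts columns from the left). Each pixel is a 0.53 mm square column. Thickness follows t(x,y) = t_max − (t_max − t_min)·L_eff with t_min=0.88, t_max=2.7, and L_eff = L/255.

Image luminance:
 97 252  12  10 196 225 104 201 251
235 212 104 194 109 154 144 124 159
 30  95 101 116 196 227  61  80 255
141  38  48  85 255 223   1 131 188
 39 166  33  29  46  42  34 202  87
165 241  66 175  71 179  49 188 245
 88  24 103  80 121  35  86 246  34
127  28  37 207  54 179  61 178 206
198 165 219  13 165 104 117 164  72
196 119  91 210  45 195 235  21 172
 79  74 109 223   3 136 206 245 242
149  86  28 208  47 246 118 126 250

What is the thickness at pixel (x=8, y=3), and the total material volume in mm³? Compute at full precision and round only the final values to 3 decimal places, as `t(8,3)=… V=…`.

t(8,3)=1.358 V=53.680

span = t_max - t_min = 2.7 - 0.88 = 1.820
L(8,3) = 188, L_eff = 188/255 = 0.737255
t(8,3) = 2.7 - 1.820·0.737255 = 1.358
Σt over all 12·9 pixels = 2436529/12750 ≈ 191.1003137
V = pitch²·Σt = 0.53²·2436529/12750 = 53.680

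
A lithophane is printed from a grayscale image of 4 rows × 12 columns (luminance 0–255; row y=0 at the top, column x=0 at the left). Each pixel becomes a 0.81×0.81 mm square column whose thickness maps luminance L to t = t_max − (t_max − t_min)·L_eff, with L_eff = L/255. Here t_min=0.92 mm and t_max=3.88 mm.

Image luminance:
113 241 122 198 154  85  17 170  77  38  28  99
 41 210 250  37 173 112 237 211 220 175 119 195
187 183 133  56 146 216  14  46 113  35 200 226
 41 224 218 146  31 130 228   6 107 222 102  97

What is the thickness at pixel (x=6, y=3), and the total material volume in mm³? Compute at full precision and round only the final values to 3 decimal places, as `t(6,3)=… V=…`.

span = t_max - t_min = 3.88 - 0.92 = 2.960
L(6,3) = 228, L_eff = 228/255 = 0.894118
t(6,3) = 3.88 - 2.960·0.894118 = 1.233
Σt over all 4·12 pixels = 237178/2125 ≈ 111.6131765
V = pitch²·Σt = 0.81²·237178/2125 = 73.229

t(6,3)=1.233 V=73.229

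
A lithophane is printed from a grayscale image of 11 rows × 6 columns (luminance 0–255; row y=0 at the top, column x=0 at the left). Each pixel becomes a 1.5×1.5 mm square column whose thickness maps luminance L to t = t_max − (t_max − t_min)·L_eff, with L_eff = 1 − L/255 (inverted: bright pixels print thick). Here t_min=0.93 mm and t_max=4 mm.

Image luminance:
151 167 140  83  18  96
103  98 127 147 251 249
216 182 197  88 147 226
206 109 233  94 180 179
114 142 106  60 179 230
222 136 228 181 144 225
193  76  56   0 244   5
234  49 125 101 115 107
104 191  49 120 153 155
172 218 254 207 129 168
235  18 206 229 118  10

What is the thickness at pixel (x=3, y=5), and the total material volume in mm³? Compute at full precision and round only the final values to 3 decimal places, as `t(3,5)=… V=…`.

t(3,5)=3.109 V=400.725

span = t_max - t_min = 4 - 0.93 = 3.070
L(3,5) = 181, L_eff = 1 - 181/255 = 0.290196 (inverted)
t(3,5) = 4 - 3.070·0.290196 = 3.109
Σt over all 11·6 pixels = 908311/5100 ≈ 178.1001961
V = pitch²·Σt = 1.5²·908311/5100 = 400.725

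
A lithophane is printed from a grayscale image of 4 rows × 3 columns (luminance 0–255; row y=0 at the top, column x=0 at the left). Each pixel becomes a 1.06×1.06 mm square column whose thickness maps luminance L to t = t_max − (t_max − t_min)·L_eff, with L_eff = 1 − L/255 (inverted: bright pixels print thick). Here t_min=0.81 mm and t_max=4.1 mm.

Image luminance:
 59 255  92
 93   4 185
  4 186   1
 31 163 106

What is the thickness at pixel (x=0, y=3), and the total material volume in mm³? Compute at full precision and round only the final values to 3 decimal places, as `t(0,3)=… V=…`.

t(0,3)=1.210 V=28.013

span = t_max - t_min = 4.1 - 0.81 = 3.290
L(0,3) = 31, L_eff = 1 - 31/255 = 0.878431 (inverted)
t(0,3) = 4.1 - 3.290·0.878431 = 1.210
Σt over all 4·3 pixels = 211917/8500 ≈ 24.9314118
V = pitch²·Σt = 1.06²·211917/8500 = 28.013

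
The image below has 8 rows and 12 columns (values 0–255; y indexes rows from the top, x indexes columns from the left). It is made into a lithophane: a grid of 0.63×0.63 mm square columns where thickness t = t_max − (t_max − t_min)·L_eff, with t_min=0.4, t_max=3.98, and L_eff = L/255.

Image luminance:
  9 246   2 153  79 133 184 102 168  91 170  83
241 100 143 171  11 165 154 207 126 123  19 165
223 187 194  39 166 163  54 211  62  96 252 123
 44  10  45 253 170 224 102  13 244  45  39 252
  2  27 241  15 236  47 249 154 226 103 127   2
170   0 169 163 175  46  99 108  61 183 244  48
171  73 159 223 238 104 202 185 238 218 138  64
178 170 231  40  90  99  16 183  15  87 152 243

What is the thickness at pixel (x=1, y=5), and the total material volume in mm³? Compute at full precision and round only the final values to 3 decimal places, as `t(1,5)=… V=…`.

t(1,5)=3.980 V=81.059

span = t_max - t_min = 3.98 - 0.4 = 3.580
L(1,5) = 0, L_eff = 0/255 = 0.000000
t(1,5) = 3.98 - 3.580·0.000000 = 3.980
Σt over all 8·12 pixels = 1301974/6375 ≈ 204.2312157
V = pitch²·Σt = 0.63²·1301974/6375 = 81.059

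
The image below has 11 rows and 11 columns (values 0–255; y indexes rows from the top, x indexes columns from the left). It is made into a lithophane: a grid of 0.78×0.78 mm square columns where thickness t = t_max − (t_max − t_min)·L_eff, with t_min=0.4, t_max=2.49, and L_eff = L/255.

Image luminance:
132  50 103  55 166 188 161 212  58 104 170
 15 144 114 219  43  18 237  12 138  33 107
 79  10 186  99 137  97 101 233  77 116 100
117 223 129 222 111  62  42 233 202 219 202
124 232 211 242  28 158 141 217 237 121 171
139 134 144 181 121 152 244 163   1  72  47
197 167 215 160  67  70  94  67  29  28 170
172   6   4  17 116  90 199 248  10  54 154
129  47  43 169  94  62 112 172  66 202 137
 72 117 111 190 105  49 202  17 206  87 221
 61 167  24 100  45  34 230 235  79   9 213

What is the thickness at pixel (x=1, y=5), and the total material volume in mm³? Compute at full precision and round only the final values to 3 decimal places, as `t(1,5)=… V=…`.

span = t_max - t_min = 2.49 - 0.4 = 2.090
L(1,5) = 134, L_eff = 134/255 = 0.525490
t(1,5) = 2.49 - 2.090·0.525490 = 1.392
Σt over all 11·11 pixels = 2284711/12750 ≈ 179.1930196
V = pitch²·Σt = 0.78²·2284711/12750 = 109.021

t(1,5)=1.392 V=109.021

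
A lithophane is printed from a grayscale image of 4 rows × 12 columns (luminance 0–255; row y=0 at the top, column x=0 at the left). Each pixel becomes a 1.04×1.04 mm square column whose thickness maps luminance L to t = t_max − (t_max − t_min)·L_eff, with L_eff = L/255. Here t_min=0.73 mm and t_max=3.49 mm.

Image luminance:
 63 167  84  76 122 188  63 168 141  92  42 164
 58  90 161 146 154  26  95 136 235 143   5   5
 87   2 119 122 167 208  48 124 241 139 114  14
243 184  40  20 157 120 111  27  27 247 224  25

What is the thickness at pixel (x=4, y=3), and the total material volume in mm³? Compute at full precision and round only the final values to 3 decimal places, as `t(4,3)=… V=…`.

span = t_max - t_min = 3.49 - 0.73 = 2.760
L(4,3) = 157, L_eff = 157/255 = 0.615686
t(4,3) = 3.49 - 2.760·0.615686 = 1.791
Σt over all 4·12 pixels = 230998/2125 ≈ 108.7049412
V = pitch²·Σt = 1.04²·230998/2125 = 117.575

t(4,3)=1.791 V=117.575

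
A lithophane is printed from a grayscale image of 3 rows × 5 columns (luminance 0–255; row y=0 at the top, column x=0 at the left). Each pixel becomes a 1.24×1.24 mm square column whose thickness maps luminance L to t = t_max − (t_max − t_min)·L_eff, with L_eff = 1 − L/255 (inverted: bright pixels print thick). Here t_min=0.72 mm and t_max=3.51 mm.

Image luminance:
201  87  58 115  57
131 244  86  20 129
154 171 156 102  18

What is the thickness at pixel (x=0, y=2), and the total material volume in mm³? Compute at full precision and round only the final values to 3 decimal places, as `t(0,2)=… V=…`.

t(0,2)=2.405 V=45.693

span = t_max - t_min = 3.51 - 0.72 = 2.790
L(0,2) = 154, L_eff = 1 - 154/255 = 0.396078 (inverted)
t(0,2) = 3.51 - 2.790·0.396078 = 2.405
Σt over all 3·5 pixels = 252597/8500 ≈ 29.7172941
V = pitch²·Σt = 1.24²·252597/8500 = 45.693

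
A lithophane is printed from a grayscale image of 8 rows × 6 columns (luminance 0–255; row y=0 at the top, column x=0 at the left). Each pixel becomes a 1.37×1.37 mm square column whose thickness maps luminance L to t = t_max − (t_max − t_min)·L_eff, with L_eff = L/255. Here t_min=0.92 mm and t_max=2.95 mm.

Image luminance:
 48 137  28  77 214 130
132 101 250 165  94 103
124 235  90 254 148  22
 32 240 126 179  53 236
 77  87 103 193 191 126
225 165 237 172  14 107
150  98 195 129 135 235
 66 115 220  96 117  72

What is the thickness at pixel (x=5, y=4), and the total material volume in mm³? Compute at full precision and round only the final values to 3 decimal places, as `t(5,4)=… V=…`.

span = t_max - t_min = 2.95 - 0.92 = 2.030
L(5,4) = 126, L_eff = 126/255 = 0.494118
t(5,4) = 2.95 - 2.030·0.494118 = 1.947
Σt over all 8·6 pixels = 760857/8500 ≈ 89.5125882
V = pitch²·Σt = 1.37²·760857/8500 = 168.006

t(5,4)=1.947 V=168.006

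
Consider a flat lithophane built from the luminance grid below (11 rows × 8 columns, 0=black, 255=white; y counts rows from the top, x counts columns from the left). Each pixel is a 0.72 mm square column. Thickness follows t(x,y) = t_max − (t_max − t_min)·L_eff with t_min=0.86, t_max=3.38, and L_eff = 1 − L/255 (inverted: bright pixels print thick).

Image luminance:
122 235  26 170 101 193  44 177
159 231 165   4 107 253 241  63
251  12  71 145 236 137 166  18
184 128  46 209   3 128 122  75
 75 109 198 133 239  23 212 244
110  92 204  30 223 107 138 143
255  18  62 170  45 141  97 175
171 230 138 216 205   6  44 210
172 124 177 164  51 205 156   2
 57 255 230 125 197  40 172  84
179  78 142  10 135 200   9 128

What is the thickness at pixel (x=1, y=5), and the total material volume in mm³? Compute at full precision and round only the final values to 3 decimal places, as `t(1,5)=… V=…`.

span = t_max - t_min = 3.38 - 0.86 = 2.520
L(1,5) = 92, L_eff = 1 - 92/255 = 0.639216 (inverted)
t(1,5) = 3.38 - 2.520·0.639216 = 1.769
Σt over all 11·8 pixels = 408137/2125 ≈ 192.0644706
V = pitch²·Σt = 0.72²·408137/2125 = 99.566

t(1,5)=1.769 V=99.566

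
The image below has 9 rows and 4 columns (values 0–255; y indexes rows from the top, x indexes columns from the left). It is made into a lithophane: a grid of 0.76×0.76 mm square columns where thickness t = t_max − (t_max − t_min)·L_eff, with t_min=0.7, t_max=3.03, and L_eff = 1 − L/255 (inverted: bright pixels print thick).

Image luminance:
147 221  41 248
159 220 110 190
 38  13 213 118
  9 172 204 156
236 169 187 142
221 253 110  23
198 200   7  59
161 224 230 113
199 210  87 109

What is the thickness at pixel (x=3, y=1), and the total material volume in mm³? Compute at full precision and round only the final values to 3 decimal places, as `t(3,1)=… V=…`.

span = t_max - t_min = 3.03 - 0.7 = 2.330
L(3,1) = 190, L_eff = 1 - 190/255 = 0.254902 (inverted)
t(3,1) = 3.03 - 2.330·0.254902 = 2.436
Σt over all 9·4 pixels = 633367/8500 ≈ 74.5137647
V = pitch²·Σt = 0.76²·633367/8500 = 43.039

t(3,1)=2.436 V=43.039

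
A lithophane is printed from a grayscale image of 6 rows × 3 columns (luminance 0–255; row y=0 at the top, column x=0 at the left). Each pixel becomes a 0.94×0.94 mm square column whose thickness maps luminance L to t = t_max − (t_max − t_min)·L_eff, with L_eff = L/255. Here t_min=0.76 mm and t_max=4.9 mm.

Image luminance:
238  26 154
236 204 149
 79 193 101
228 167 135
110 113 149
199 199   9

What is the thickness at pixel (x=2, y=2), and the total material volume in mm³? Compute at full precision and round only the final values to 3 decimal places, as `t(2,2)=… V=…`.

span = t_max - t_min = 4.9 - 0.76 = 4.140
L(2,2) = 101, L_eff = 101/255 = 0.396078
t(2,2) = 4.9 - 4.140·0.396078 = 3.260
Σt over all 6·3 pixels = 189309/4250 ≈ 44.5432941
V = pitch²·Σt = 0.94²·189309/4250 = 39.358

t(2,2)=3.260 V=39.358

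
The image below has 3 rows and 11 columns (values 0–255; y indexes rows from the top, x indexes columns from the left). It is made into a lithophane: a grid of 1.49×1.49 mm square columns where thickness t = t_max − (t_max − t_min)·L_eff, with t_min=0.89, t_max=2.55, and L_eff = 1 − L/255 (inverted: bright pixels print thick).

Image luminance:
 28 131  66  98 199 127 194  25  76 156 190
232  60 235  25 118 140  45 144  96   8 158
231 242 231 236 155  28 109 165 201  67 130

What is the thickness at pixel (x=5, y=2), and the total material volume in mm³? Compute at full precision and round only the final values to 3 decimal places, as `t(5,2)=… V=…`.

span = t_max - t_min = 2.55 - 0.89 = 1.660
L(5,2) = 28, L_eff = 1 - 28/255 = 0.890196 (inverted)
t(5,2) = 2.55 - 1.660·0.890196 = 1.072
Σt over all 3·11 pixels = 1470371/25500 ≈ 57.6616078
V = pitch²·Σt = 1.49²·1470371/25500 = 128.015

t(5,2)=1.072 V=128.015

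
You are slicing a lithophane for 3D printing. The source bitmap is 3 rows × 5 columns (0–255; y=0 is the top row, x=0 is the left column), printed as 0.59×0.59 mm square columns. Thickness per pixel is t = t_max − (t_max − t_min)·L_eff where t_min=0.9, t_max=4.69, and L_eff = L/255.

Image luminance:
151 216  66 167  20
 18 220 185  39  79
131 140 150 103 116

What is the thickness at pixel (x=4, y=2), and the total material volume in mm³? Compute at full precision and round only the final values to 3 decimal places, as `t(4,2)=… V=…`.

span = t_max - t_min = 4.69 - 0.9 = 3.790
L(4,2) = 116, L_eff = 116/255 = 0.454902
t(4,2) = 4.69 - 3.790·0.454902 = 2.966
Σt over all 3·5 pixels = 555673/12750 ≈ 43.5821961
V = pitch²·Σt = 0.59²·555673/12750 = 15.171

t(4,2)=2.966 V=15.171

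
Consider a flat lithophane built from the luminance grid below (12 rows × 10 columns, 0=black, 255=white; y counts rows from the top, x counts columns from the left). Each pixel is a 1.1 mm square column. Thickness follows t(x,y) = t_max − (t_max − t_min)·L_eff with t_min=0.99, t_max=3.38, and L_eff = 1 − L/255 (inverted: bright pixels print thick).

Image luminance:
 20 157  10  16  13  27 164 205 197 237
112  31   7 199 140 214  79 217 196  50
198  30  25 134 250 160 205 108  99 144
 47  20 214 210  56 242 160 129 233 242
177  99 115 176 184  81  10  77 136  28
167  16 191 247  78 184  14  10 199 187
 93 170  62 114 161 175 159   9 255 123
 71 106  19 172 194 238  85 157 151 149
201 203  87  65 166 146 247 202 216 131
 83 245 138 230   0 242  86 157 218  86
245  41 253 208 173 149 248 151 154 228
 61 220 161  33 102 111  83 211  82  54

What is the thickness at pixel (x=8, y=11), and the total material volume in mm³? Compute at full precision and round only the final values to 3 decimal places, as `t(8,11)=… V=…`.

span = t_max - t_min = 3.38 - 0.99 = 2.390
L(8,11) = 82, L_eff = 1 - 82/255 = 0.678431 (inverted)
t(8,11) = 3.38 - 2.390·0.678431 = 1.759
Σt over all 12·10 pixels = 2312589/8500 ≈ 272.0692941
V = pitch²·Σt = 1.1²·2312589/8500 = 329.204

t(8,11)=1.759 V=329.204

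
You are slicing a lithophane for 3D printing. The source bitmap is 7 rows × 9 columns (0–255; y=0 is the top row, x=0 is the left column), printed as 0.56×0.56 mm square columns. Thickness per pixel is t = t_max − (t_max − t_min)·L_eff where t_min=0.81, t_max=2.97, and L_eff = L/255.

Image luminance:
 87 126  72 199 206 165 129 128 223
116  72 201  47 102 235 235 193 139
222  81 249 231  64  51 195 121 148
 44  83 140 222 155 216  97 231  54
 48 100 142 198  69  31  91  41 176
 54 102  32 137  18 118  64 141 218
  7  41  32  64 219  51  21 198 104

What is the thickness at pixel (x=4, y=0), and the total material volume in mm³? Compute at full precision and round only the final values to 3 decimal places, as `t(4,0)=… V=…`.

span = t_max - t_min = 2.97 - 0.81 = 2.160
L(4,0) = 206, L_eff = 206/255 = 0.807843
t(4,0) = 2.97 - 2.160·0.807843 = 1.225
Σt over all 7·9 pixels = 1029123/8500 ≈ 121.0732941
V = pitch²·Σt = 0.56²·1029123/8500 = 37.969

t(4,0)=1.225 V=37.969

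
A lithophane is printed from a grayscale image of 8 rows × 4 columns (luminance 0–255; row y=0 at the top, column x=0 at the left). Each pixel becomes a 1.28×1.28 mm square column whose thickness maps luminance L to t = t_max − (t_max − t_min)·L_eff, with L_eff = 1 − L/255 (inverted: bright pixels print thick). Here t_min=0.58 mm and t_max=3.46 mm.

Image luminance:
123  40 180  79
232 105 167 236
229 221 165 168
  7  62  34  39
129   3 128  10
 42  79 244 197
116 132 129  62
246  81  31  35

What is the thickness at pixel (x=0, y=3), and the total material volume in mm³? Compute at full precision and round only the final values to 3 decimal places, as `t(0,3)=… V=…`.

span = t_max - t_min = 3.46 - 0.58 = 2.880
L(0,3) = 7, L_eff = 1 - 7/255 = 0.972549 (inverted)
t(0,3) = 3.46 - 2.880·0.972549 = 0.659
Σt over all 8·4 pixels = 129464/2125 ≈ 60.9242353
V = pitch²·Σt = 1.28²·129464/2125 = 99.818

t(0,3)=0.659 V=99.818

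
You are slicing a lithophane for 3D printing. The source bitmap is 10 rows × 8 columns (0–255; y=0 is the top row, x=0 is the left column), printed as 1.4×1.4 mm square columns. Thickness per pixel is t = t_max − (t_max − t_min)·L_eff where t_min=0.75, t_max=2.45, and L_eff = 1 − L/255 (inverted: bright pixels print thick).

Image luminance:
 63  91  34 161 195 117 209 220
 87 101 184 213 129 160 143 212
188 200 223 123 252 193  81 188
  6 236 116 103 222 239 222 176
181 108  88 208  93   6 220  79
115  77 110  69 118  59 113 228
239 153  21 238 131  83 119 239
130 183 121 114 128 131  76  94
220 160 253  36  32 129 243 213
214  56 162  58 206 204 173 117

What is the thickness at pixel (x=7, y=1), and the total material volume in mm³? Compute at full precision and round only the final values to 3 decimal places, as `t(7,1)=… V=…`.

t(7,1)=2.163 V=269.631

span = t_max - t_min = 2.45 - 0.75 = 1.700
L(7,1) = 212, L_eff = 1 - 212/255 = 0.168627 (inverted)
t(7,1) = 2.45 - 1.700·0.168627 = 2.163
Σt over all 10·8 pixels = 4127/30 ≈ 137.5666667
V = pitch²·Σt = 1.4²·4127/30 = 269.631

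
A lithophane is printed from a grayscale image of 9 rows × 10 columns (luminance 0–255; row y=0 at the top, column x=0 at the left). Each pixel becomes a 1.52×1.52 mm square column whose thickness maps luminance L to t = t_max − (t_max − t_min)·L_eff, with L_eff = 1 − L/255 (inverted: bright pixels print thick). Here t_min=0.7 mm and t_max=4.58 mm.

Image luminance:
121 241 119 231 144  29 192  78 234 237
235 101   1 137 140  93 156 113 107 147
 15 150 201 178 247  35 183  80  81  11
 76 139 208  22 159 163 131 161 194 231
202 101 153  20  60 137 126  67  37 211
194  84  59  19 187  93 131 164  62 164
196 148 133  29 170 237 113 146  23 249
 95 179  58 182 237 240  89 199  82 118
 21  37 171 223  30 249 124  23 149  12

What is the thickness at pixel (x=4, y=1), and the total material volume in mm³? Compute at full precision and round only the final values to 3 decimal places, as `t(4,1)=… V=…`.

t(4,1)=2.830 V=558.759

span = t_max - t_min = 4.58 - 0.7 = 3.880
L(4,1) = 140, L_eff = 1 - 140/255 = 0.450980 (inverted)
t(4,1) = 4.58 - 3.880·0.450980 = 2.830
Σt over all 9·10 pixels = 513921/2125 ≈ 241.8451765
V = pitch²·Σt = 1.52²·513921/2125 = 558.759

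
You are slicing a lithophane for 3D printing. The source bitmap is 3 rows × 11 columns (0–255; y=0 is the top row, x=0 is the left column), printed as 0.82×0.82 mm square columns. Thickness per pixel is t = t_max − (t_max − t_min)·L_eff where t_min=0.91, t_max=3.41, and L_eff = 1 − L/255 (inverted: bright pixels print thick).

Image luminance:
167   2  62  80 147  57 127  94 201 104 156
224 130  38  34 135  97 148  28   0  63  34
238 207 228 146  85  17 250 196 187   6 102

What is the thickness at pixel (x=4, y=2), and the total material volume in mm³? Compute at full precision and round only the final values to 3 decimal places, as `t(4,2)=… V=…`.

span = t_max - t_min = 3.41 - 0.91 = 2.500
L(4,2) = 85, L_eff = 1 - 85/255 = 0.666667 (inverted)
t(4,2) = 3.41 - 2.500·0.666667 = 1.743
Σt over all 3·11 pixels = 342653/5100 ≈ 67.1868627
V = pitch²·Σt = 0.82²·342653/5100 = 45.176

t(4,2)=1.743 V=45.176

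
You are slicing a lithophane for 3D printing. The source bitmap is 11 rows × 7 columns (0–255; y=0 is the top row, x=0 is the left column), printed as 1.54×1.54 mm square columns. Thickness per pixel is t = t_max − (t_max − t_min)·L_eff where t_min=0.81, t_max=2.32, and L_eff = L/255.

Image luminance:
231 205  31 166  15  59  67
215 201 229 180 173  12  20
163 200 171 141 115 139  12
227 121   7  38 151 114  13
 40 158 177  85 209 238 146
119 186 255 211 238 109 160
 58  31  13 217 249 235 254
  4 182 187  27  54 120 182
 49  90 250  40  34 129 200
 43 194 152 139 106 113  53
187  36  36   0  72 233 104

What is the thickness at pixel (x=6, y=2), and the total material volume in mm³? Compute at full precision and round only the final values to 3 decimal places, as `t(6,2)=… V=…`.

t(6,2)=2.249 V=285.755

span = t_max - t_min = 2.32 - 0.81 = 1.510
L(6,2) = 12, L_eff = 12/255 = 0.047059
t(6,2) = 2.32 - 1.510·0.047059 = 2.249
Σt over all 11·7 pixels = 6145/51 ≈ 120.4901961
V = pitch²·Σt = 1.54²·6145/51 = 285.755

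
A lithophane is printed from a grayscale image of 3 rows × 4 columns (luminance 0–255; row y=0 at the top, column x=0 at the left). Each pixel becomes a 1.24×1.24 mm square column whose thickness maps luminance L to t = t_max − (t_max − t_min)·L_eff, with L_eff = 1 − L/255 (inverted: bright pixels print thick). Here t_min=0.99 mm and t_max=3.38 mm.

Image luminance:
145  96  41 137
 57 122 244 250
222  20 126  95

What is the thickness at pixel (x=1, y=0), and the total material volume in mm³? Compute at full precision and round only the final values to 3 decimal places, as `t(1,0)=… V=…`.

span = t_max - t_min = 3.38 - 0.99 = 2.390
L(1,0) = 96, L_eff = 1 - 96/255 = 0.623529 (inverted)
t(1,0) = 3.38 - 2.390·0.623529 = 1.890
Σt over all 3·4 pixels = 134917/5100 ≈ 26.4543137
V = pitch²·Σt = 1.24²·134917/5100 = 40.676

t(1,0)=1.890 V=40.676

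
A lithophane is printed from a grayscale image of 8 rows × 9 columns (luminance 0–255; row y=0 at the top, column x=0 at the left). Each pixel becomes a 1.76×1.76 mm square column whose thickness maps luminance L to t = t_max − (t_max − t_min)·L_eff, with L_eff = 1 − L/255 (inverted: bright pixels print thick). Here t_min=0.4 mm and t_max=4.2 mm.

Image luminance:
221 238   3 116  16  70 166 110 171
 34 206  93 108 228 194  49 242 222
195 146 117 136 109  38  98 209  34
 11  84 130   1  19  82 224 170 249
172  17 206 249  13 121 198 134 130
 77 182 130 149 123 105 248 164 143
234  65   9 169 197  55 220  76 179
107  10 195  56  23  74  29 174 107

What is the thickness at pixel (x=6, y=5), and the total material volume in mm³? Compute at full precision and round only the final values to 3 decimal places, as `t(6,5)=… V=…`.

span = t_max - t_min = 4.2 - 0.4 = 3.800
L(6,5) = 248, L_eff = 1 - 248/255 = 0.027451 (inverted)
t(6,5) = 4.2 - 3.800·0.027451 = 4.096
Σt over all 8·9 pixels = 209221/1275 ≈ 164.0949020
V = pitch²·Σt = 1.76²·209221/1275 = 508.300

t(6,5)=4.096 V=508.300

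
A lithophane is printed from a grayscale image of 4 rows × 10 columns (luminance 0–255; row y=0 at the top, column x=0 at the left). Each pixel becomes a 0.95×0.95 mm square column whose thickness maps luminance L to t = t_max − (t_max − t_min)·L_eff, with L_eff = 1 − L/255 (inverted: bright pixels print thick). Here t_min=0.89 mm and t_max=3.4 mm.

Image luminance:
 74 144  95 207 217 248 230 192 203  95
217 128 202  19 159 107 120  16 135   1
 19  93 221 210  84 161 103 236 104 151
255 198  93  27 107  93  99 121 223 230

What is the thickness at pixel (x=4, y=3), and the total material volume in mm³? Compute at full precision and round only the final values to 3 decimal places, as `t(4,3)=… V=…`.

t(4,3)=1.943 V=82.205

span = t_max - t_min = 3.4 - 0.89 = 2.510
L(4,3) = 107, L_eff = 1 - 107/255 = 0.580392 (inverted)
t(4,3) = 3.4 - 2.510·0.580392 = 1.943
Σt over all 4·10 pixels = 774229/8500 ≈ 91.0857647
V = pitch²·Σt = 0.95²·774229/8500 = 82.205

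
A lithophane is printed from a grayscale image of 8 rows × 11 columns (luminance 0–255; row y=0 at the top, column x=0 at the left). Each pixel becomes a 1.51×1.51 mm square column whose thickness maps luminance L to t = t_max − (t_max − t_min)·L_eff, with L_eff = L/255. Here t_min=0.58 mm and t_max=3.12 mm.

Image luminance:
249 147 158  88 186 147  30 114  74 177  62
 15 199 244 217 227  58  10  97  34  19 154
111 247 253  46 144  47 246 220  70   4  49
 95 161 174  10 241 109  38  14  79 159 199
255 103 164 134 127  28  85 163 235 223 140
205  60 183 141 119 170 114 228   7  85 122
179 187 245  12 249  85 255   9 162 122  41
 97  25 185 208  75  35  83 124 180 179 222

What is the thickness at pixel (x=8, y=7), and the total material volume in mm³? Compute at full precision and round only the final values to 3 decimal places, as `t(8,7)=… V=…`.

span = t_max - t_min = 3.12 - 0.58 = 2.540
L(8,7) = 180, L_eff = 180/255 = 0.705882
t(8,7) = 3.12 - 2.540·0.705882 = 1.327
Σt over all 8·11 pixels = 340616/2125 ≈ 160.2898824
V = pitch²·Σt = 1.51²·340616/2125 = 365.477

t(8,7)=1.327 V=365.477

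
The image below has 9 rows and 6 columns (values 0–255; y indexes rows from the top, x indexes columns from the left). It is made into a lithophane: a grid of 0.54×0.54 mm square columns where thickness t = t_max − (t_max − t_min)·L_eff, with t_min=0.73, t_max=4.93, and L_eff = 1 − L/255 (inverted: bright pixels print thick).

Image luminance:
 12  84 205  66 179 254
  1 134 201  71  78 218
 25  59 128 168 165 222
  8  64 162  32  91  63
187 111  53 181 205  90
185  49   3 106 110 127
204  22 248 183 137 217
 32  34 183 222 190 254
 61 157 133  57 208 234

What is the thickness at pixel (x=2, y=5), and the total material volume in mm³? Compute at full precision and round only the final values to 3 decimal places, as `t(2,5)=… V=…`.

span = t_max - t_min = 4.93 - 0.73 = 4.200
L(2,5) = 3, L_eff = 1 - 3/255 = 0.988235 (inverted)
t(2,5) = 4.93 - 4.200·0.988235 = 0.779
Σt over all 9·6 pixels = 129729/850 ≈ 152.6223529
V = pitch²·Σt = 0.54²·129729/850 = 44.505

t(2,5)=0.779 V=44.505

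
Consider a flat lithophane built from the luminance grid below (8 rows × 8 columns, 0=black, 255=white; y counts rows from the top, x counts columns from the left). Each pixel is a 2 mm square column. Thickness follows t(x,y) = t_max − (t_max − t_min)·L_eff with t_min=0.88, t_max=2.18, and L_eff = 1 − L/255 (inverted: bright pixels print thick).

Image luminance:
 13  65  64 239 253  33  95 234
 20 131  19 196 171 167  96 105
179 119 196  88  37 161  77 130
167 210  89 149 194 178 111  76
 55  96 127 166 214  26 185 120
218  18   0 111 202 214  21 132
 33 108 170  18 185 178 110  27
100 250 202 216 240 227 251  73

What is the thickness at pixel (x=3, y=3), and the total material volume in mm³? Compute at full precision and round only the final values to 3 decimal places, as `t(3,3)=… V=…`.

span = t_max - t_min = 2.18 - 0.88 = 1.300
L(3,3) = 149, L_eff = 1 - 149/255 = 0.415686 (inverted)
t(3,3) = 2.18 - 1.300·0.415686 = 1.640
Σt over all 8·8 pixels = 84077/850 ≈ 98.9141176
V = pitch²·Σt = 2²·84077/850 = 395.656

t(3,3)=1.640 V=395.656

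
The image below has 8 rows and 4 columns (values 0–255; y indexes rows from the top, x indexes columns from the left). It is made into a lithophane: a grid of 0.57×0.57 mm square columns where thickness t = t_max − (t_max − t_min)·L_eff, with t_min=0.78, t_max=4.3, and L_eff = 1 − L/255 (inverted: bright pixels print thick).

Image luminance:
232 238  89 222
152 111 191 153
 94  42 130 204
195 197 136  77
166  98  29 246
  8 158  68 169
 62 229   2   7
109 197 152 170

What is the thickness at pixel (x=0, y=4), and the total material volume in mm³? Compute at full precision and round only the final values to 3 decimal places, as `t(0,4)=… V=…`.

span = t_max - t_min = 4.3 - 0.78 = 3.520
L(0,4) = 166, L_eff = 1 - 166/255 = 0.349020 (inverted)
t(0,4) = 4.3 - 3.520·0.349020 = 3.071
Σt over all 8·4 pixels = 540424/6375 ≈ 84.7723922
V = pitch²·Σt = 0.57²·540424/6375 = 27.543

t(0,4)=3.071 V=27.543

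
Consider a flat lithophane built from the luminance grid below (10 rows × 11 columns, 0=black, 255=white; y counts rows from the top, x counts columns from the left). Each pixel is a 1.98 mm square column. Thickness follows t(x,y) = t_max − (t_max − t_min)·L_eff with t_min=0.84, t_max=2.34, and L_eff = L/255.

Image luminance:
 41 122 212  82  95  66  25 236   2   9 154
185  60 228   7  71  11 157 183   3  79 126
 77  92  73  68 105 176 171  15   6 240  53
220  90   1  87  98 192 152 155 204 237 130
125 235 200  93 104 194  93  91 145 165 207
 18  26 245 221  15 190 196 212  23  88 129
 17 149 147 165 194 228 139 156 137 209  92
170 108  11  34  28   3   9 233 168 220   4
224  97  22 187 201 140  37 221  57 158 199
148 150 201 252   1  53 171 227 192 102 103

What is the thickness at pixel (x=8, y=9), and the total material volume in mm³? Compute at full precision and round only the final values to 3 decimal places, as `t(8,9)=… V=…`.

t(8,9)=1.211 V=696.055

span = t_max - t_min = 2.34 - 0.84 = 1.500
L(8,9) = 192, L_eff = 192/255 = 0.752941
t(8,9) = 2.34 - 1.500·0.752941 = 1.211
Σt over all 10·11 pixels = 30183/170 ≈ 177.5470588
V = pitch²·Σt = 1.98²·30183/170 = 696.055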